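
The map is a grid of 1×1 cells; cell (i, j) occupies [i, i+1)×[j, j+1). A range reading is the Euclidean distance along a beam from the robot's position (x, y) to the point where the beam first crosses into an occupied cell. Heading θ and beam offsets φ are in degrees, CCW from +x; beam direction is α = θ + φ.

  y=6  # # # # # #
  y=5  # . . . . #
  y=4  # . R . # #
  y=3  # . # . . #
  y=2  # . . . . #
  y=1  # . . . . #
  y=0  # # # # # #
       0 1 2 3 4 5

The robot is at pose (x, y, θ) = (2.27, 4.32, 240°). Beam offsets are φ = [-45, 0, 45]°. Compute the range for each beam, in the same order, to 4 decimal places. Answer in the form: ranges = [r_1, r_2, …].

ranges = [1.3148, 0.3695, 0.3313]

beam 1: φ=-45°, α=195°
  d=(-0.9659,-0.2588)  start (2,4)  tX=0.2795 tY=1.2364  stride 1/|dx|=1.0353 1/|dy|=3.8637
    cross x-line → (1,4), t=0.2795
    cross y-line → (1,3), t=1.2364
    cross x-line → (0,3), t=1.3148 (wall)
  → r_1 = 1.3148
beam 2: φ=0°, α=240°
  d=(-0.5000,-0.8660)  start (2,4)  tX=0.5400 tY=0.3695  stride 1/|dx|=2.0000 1/|dy|=1.1547
    cross y-line → (2,3), t=0.3695 (wall)
  → r_2 = 0.3695
beam 3: φ=45°, α=285°
  d=(0.2588,-0.9659)  start (2,4)  tX=2.8205 tY=0.3313  stride 1/|dx|=3.8637 1/|dy|=1.0353
    cross y-line → (2,3), t=0.3313 (wall)
  → r_3 = 0.3313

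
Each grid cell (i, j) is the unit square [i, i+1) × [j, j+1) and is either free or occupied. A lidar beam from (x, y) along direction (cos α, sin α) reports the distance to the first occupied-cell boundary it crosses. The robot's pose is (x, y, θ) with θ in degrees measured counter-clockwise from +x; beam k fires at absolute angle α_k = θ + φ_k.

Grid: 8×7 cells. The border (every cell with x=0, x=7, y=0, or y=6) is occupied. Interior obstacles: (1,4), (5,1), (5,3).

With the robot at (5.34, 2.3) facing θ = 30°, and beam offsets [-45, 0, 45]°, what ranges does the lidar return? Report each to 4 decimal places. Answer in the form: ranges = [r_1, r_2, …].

ranges = [1.7186, 1.9168, 0.7247]

beam 1: φ=-45°, α=345°
  cosα=0.9659 sinα=-0.2588 | (5,2) | tMaxX 0.6833 tMaxY 1.1591 | tΔX 1.0353 tΔY 3.8637
    t=0.6833 [x] (6,2)
    t=1.1591 [y] (6,1)
    t=1.7186 [x] (7,1) — stop
  → r_1 = 1.7186
beam 2: φ=0°, α=30°
  cosα=0.8660 sinα=0.5000 | (5,2) | tMaxX 0.7621 tMaxY 1.4000 | tΔX 1.1547 tΔY 2.0000
    t=0.7621 [x] (6,2)
    t=1.4000 [y] (6,3)
    t=1.9168 [x] (7,3) — stop
  → r_2 = 1.9168
beam 3: φ=45°, α=75°
  cosα=0.2588 sinα=0.9659 | (5,2) | tMaxX 2.5500 tMaxY 0.7247 | tΔX 3.8637 tΔY 1.0353
    t=0.7247 [y] (5,3) — stop
  → r_3 = 0.7247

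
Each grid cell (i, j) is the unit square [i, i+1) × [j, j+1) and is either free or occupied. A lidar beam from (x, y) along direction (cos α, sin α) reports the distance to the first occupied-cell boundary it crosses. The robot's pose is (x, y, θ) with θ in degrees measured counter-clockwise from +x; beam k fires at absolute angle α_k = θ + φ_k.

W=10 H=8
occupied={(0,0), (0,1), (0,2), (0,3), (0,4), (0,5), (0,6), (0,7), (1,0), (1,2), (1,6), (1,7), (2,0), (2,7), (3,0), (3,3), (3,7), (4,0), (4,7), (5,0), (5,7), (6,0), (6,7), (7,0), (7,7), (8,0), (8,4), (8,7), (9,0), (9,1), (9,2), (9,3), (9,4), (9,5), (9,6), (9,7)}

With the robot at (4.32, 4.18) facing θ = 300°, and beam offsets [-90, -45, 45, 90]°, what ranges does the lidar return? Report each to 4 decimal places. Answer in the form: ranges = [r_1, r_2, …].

ranges = [0.3695, 3.2922, 4.8451, 5.4040]

beam 1: φ=-90°, α=210°
  dir = (cos 210°, sin 210°) = (-0.8660, -0.5000); from cell (4,4)
  next x-line at t=0.3695, next y-line at t=0.3600; Δt_x=1.1547, Δt_y=2.0000
    y: enter (4,3) at t=0.3600
    x: enter (3,3) at t=0.3695 ← occupied
  → r_1 = 0.3695
beam 2: φ=-45°, α=255°
  dir = (cos 255°, sin 255°) = (-0.2588, -0.9659); from cell (4,4)
  next x-line at t=1.2364, next y-line at t=0.1863; Δt_x=3.8637, Δt_y=1.0353
    y: enter (4,3) at t=0.1863
    y: enter (4,2) at t=1.2216
    x: enter (3,2) at t=1.2364
    y: enter (3,1) at t=2.2569
    y: enter (3,0) at t=3.2922 ← occupied
  → r_2 = 3.2922
beam 3: φ=45°, α=345°
  dir = (cos 345°, sin 345°) = (0.9659, -0.2588); from cell (4,4)
  next x-line at t=0.7040, next y-line at t=0.6955; Δt_x=1.0353, Δt_y=3.8637
    y: enter (4,3) at t=0.6955
    x: enter (5,3) at t=0.7040
    x: enter (6,3) at t=1.7393
    x: enter (7,3) at t=2.7745
    x: enter (8,3) at t=3.8098
    y: enter (8,2) at t=4.5592
    x: enter (9,2) at t=4.8451 ← occupied
  → r_3 = 4.8451
beam 4: φ=90°, α=30°
  dir = (cos 30°, sin 30°) = (0.8660, 0.5000); from cell (4,4)
  next x-line at t=0.7852, next y-line at t=1.6400; Δt_x=1.1547, Δt_y=2.0000
    x: enter (5,4) at t=0.7852
    y: enter (5,5) at t=1.6400
    x: enter (6,5) at t=1.9399
    x: enter (7,5) at t=3.0946
    y: enter (7,6) at t=3.6400
    x: enter (8,6) at t=4.2493
    x: enter (9,6) at t=5.4040 ← occupied
  → r_4 = 5.4040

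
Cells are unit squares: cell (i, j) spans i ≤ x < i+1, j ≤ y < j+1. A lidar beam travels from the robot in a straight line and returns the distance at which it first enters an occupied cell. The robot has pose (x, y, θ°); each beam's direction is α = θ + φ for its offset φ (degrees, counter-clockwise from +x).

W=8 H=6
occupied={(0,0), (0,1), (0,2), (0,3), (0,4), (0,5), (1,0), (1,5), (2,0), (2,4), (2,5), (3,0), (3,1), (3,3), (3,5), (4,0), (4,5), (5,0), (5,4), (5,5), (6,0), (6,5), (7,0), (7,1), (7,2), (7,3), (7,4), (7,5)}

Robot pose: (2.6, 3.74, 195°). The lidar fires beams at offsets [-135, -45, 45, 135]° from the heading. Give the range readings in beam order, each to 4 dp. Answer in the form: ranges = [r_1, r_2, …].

ranges = [0.3002, 0.5200, 3.1639, 0.4619]

beam 1: φ=-135°, α=60°
  cosα=0.5000 sinα=0.8660 | (2,3) | tMaxX 0.8000 tMaxY 0.3002 | tΔX 2.0000 tΔY 1.1547
    t=0.3002 [y] (2,4) — stop
  → r_1 = 0.3002
beam 2: φ=-45°, α=150°
  cosα=-0.8660 sinα=0.5000 | (2,3) | tMaxX 0.6928 tMaxY 0.5200 | tΔX 1.1547 tΔY 2.0000
    t=0.5200 [y] (2,4) — stop
  → r_2 = 0.5200
beam 3: φ=45°, α=240°
  cosα=-0.5000 sinα=-0.8660 | (2,3) | tMaxX 1.2000 tMaxY 0.8545 | tΔX 2.0000 tΔY 1.1547
    t=0.8545 [y] (2,2)
    t=1.2000 [x] (1,2)
    t=2.0092 [y] (1,1)
    t=3.1639 [y] (1,0) — stop
  → r_3 = 3.1639
beam 4: φ=135°, α=330°
  cosα=0.8660 sinα=-0.5000 | (2,3) | tMaxX 0.4619 tMaxY 1.4800 | tΔX 1.1547 tΔY 2.0000
    t=0.4619 [x] (3,3) — stop
  → r_4 = 0.4619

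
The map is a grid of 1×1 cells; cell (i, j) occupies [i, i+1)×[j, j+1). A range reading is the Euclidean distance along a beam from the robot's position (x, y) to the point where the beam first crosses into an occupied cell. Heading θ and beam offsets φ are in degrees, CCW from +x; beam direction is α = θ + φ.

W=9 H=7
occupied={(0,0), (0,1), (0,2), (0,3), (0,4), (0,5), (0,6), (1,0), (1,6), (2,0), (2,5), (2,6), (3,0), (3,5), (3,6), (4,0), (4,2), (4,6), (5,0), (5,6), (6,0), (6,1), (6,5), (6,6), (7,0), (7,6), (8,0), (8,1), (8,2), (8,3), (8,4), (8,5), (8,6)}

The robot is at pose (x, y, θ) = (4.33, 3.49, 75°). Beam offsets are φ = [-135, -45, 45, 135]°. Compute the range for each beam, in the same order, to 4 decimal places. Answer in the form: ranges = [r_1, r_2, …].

beam 1: φ=-135°, α=300°
  cosα=0.5000 sinα=-0.8660 | (4,3) | tMaxX 1.3400 tMaxY 0.5658 | tΔX 2.0000 tΔY 1.1547
    t=0.5658 [y] (4,2) — stop
  → r_1 = 0.5658
beam 2: φ=-45°, α=30°
  cosα=0.8660 sinα=0.5000 | (4,3) | tMaxX 0.7736 tMaxY 1.0200 | tΔX 1.1547 tΔY 2.0000
    t=0.7736 [x] (5,3)
    t=1.0200 [y] (5,4)
    t=1.9283 [x] (6,4)
    t=3.0200 [y] (6,5) — stop
  → r_2 = 3.0200
beam 3: φ=45°, α=120°
  cosα=-0.5000 sinα=0.8660 | (4,3) | tMaxX 0.6600 tMaxY 0.5889 | tΔX 2.0000 tΔY 1.1547
    t=0.5889 [y] (4,4)
    t=0.6600 [x] (3,4)
    t=1.7436 [y] (3,5) — stop
  → r_3 = 1.7436
beam 4: φ=135°, α=210°
  cosα=-0.8660 sinα=-0.5000 | (4,3) | tMaxX 0.3811 tMaxY 0.9800 | tΔX 1.1547 tΔY 2.0000
    t=0.3811 [x] (3,3)
    t=0.9800 [y] (3,2)
    t=1.5358 [x] (2,2)
    t=2.6905 [x] (1,2)
    t=2.9800 [y] (1,1)
    t=3.8452 [x] (0,1) — stop
  → r_4 = 3.8452

ranges = [0.5658, 3.0200, 1.7436, 3.8452]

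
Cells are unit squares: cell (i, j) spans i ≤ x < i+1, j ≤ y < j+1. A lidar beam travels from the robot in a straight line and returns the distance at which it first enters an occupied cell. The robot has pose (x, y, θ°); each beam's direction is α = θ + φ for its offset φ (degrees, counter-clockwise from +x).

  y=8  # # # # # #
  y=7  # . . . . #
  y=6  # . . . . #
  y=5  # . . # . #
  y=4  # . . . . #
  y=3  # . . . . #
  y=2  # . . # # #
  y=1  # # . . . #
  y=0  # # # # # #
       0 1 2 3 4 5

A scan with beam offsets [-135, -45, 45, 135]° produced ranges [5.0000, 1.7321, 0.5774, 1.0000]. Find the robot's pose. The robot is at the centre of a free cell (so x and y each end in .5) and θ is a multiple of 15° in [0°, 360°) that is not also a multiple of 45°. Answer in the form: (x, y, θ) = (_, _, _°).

(x, y, θ) = (3.5, 7.5, 15°)

The pose lattice has 24·16 = 384 candidates. Test each by forward raycasting.
  (1.5, 3.5, 300°): beam 1 = 0.5176 ≠ 5.0000 ✗
  (4.5, 5.5, 120°): beam 1 = 0.5176 ≠ 5.0000 ✗
  (4.5, 6.5, 240°): beam 1 = 1.5529 ≠ 5.0000 ✗
  …
  (3.5, 7.5, 15°): r_1=5.0000, r_2=1.7321, r_3=0.5774, r_4=1.0000 — all match ✓
Only this pose fits every beam.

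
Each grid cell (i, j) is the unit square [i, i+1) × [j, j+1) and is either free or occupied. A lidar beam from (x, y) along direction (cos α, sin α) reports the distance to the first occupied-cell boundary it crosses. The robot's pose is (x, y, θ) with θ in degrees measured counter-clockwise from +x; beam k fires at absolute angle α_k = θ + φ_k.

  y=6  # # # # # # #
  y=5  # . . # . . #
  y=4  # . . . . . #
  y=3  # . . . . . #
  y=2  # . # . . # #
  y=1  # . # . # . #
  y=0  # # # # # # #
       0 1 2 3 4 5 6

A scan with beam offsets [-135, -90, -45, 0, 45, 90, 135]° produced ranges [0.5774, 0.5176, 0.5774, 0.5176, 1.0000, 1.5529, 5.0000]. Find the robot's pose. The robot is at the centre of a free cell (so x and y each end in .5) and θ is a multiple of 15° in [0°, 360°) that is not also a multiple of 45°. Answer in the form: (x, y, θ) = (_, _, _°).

(x, y, θ) = (5.5, 5.5, 105°)

The pose lattice has 20·16 = 320 candidates. Test each by forward raycasting.
  (3.5, 2.5, 60°): beam 1 = 1.5529 ≠ 0.5774 ✗
  (1.5, 3.5, 15°): beam 1 = 1.0000 ≠ 0.5774 ✗
  (5.5, 5.5, 255°): beam 2 = 1.5529 ≠ 0.5176 ✗
  (4.5, 2.5, 195°): beam 1 = 3.0000 ≠ 0.5774 ✗
  …
  (5.5, 5.5, 105°): r_1=0.5774, r_2=0.5176, r_3=0.5774, r_4=0.5176, r_5=1.0000, r_6=1.5529, r_7=5.0000 — all match ✓
Unique over the lattice → pose = (5.5, 5.5, 105°).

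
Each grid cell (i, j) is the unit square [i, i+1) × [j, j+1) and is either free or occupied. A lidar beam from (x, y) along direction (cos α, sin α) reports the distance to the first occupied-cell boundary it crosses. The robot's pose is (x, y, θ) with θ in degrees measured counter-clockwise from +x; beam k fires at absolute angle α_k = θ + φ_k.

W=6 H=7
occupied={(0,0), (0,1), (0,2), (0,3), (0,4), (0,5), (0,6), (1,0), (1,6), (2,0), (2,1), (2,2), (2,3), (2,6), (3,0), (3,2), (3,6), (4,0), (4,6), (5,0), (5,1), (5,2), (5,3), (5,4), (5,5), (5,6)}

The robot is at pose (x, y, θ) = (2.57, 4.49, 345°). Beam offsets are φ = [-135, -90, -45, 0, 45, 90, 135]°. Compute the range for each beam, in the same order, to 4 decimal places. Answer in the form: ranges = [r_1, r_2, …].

ranges = [1.8129, 0.5073, 0.5658, 2.5157, 2.8059, 1.5633, 1.7436]

beam 1: φ=-135°, α=210°
  cosα=-0.8660 sinα=-0.5000 | (2,4) | tMaxX 0.6582 tMaxY 0.9800 | tΔX 1.1547 tΔY 2.0000
    t=0.6582 [x] (1,4)
    t=0.9800 [y] (1,3)
    t=1.8129 [x] (0,3) — stop
  → r_1 = 1.8129
beam 2: φ=-90°, α=255°
  cosα=-0.2588 sinα=-0.9659 | (2,4) | tMaxX 2.2023 tMaxY 0.5073 | tΔX 3.8637 tΔY 1.0353
    t=0.5073 [y] (2,3) — stop
  → r_2 = 0.5073
beam 3: φ=-45°, α=300°
  cosα=0.5000 sinα=-0.8660 | (2,4) | tMaxX 0.8600 tMaxY 0.5658 | tΔX 2.0000 tΔY 1.1547
    t=0.5658 [y] (2,3) — stop
  → r_3 = 0.5658
beam 4: φ=0°, α=345°
  cosα=0.9659 sinα=-0.2588 | (2,4) | tMaxX 0.4452 tMaxY 1.8932 | tΔX 1.0353 tΔY 3.8637
    t=0.4452 [x] (3,4)
    t=1.4804 [x] (4,4)
    t=1.8932 [y] (4,3)
    t=2.5157 [x] (5,3) — stop
  → r_4 = 2.5157
beam 5: φ=45°, α=30°
  cosα=0.8660 sinα=0.5000 | (2,4) | tMaxX 0.4965 tMaxY 1.0200 | tΔX 1.1547 tΔY 2.0000
    t=0.4965 [x] (3,4)
    t=1.0200 [y] (3,5)
    t=1.6512 [x] (4,5)
    t=2.8059 [x] (5,5) — stop
  → r_5 = 2.8059
beam 6: φ=90°, α=75°
  cosα=0.2588 sinα=0.9659 | (2,4) | tMaxX 1.6614 tMaxY 0.5280 | tΔX 3.8637 tΔY 1.0353
    t=0.5280 [y] (2,5)
    t=1.5633 [y] (2,6) — stop
  → r_6 = 1.5633
beam 7: φ=135°, α=120°
  cosα=-0.5000 sinα=0.8660 | (2,4) | tMaxX 1.1400 tMaxY 0.5889 | tΔX 2.0000 tΔY 1.1547
    t=0.5889 [y] (2,5)
    t=1.1400 [x] (1,5)
    t=1.7436 [y] (1,6) — stop
  → r_7 = 1.7436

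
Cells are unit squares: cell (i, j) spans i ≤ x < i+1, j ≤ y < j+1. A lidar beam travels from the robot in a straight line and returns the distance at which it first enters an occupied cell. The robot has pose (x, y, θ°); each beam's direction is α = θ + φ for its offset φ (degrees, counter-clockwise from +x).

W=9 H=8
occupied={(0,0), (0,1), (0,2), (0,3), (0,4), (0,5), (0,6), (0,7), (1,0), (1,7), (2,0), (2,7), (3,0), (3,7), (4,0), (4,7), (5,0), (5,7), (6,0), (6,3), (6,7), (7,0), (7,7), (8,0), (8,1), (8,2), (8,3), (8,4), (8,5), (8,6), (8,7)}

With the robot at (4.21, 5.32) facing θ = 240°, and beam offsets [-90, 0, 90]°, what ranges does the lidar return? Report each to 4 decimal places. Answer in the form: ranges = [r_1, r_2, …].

beam 1: φ=-90°, α=150°
  cosα=-0.8660 sinα=0.5000 | (4,5) | tMaxX 0.2425 tMaxY 1.3600 | tΔX 1.1547 tΔY 2.0000
    t=0.2425 [x] (3,5)
    t=1.3600 [y] (3,6)
    t=1.3972 [x] (2,6)
    t=2.5519 [x] (1,6)
    t=3.3600 [y] (1,7) — stop
  → r_1 = 3.3600
beam 2: φ=0°, α=240°
  cosα=-0.5000 sinα=-0.8660 | (4,5) | tMaxX 0.4200 tMaxY 0.3695 | tΔX 2.0000 tΔY 1.1547
    t=0.3695 [y] (4,4)
    t=0.4200 [x] (3,4)
    t=1.5242 [y] (3,3)
    t=2.4200 [x] (2,3)
    t=2.6789 [y] (2,2)
    t=3.8336 [y] (2,1)
    t=4.4200 [x] (1,1)
    t=4.9883 [y] (1,0) — stop
  → r_2 = 4.9883
beam 3: φ=90°, α=330°
  cosα=0.8660 sinα=-0.5000 | (4,5) | tMaxX 0.9122 tMaxY 0.6400 | tΔX 1.1547 tΔY 2.0000
    t=0.6400 [y] (4,4)
    t=0.9122 [x] (5,4)
    t=2.0669 [x] (6,4)
    t=2.6400 [y] (6,3) — stop
  → r_3 = 2.6400

ranges = [3.3600, 4.9883, 2.6400]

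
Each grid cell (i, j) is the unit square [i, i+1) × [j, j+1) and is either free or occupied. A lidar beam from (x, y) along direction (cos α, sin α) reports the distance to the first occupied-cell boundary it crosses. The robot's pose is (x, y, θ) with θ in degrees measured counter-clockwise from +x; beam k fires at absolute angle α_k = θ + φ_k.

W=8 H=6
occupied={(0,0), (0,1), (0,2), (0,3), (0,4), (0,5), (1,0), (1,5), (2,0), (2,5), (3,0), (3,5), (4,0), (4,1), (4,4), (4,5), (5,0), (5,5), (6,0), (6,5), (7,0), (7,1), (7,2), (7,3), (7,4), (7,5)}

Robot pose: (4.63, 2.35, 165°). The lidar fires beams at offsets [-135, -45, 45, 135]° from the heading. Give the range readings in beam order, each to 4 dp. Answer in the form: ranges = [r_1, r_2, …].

beam 1: φ=-135°, α=30°
  dir = (cos 30°, sin 30°) = (0.8660, 0.5000); from cell (4,2)
  next x-line at t=0.4272, next y-line at t=1.3000; Δt_x=1.1547, Δt_y=2.0000
    x: enter (5,2) at t=0.4272
    y: enter (5,3) at t=1.3000
    x: enter (6,3) at t=1.5819
    x: enter (7,3) at t=2.7366 ← occupied
  → r_1 = 2.7366
beam 2: φ=-45°, α=120°
  dir = (cos 120°, sin 120°) = (-0.5000, 0.8660); from cell (4,2)
  next x-line at t=1.2600, next y-line at t=0.7506; Δt_x=2.0000, Δt_y=1.1547
    y: enter (4,3) at t=0.7506
    x: enter (3,3) at t=1.2600
    y: enter (3,4) at t=1.9053
    y: enter (3,5) at t=3.0600 ← occupied
  → r_2 = 3.0600
beam 3: φ=45°, α=210°
  dir = (cos 210°, sin 210°) = (-0.8660, -0.5000); from cell (4,2)
  next x-line at t=0.7275, next y-line at t=0.7000; Δt_x=1.1547, Δt_y=2.0000
    y: enter (4,1) at t=0.7000 ← occupied
  → r_3 = 0.7000
beam 4: φ=135°, α=300°
  dir = (cos 300°, sin 300°) = (0.5000, -0.8660); from cell (4,2)
  next x-line at t=0.7400, next y-line at t=0.4041; Δt_x=2.0000, Δt_y=1.1547
    y: enter (4,1) at t=0.4041 ← occupied
  → r_4 = 0.4041

ranges = [2.7366, 3.0600, 0.7000, 0.4041]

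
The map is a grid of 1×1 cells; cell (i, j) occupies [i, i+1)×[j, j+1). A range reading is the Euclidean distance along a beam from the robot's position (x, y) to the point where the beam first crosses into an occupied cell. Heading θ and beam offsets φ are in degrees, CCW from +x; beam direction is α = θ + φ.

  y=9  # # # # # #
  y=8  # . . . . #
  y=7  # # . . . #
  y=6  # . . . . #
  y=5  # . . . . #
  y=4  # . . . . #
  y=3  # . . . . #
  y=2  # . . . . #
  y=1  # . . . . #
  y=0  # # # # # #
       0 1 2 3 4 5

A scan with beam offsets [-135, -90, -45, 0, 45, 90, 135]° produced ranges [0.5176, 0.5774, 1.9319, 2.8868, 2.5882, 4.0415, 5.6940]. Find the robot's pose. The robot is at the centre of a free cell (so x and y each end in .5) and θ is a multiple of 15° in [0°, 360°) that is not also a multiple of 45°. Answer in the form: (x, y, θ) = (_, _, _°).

The pose lattice has 31·16 = 496 candidates. Test each by forward raycasting.
  (1.5, 3.5, 75°): beam 1 = 2.8868 ≠ 0.5176 ✗
  (1.5, 4.5, 240°): beam 1 = 1.9319 ≠ 0.5176 ✗
  (3.5, 2.5, 120°): beam 1 = 1.5529 ≠ 0.5176 ✗
  …
  (4.5, 6.5, 120°): r_1=0.5176, r_2=0.5774, r_3=1.9319, r_4=2.8868, r_5=2.5882, r_6=4.0415, r_7=5.6940 — all match ✓
Only this pose fits every beam.

(x, y, θ) = (4.5, 6.5, 120°)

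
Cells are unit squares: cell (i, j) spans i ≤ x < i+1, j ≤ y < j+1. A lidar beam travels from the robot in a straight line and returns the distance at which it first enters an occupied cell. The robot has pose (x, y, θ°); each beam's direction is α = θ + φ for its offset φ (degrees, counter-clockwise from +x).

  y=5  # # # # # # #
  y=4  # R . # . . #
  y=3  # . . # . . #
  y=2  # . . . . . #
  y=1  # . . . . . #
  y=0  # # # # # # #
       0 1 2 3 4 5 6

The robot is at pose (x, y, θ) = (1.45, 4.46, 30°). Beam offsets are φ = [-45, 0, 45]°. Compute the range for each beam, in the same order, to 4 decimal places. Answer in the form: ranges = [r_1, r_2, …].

ranges = [1.6047, 1.0800, 0.5590]

beam 1: φ=-45°, α=345°
  d=(0.9659,-0.2588)  start (1,4)  tX=0.5694 tY=1.7773  stride 1/|dx|=1.0353 1/|dy|=3.8637
    cross x-line → (2,4), t=0.5694
    cross x-line → (3,4), t=1.6047 (wall)
  → r_1 = 1.6047
beam 2: φ=0°, α=30°
  d=(0.8660,0.5000)  start (1,4)  tX=0.6351 tY=1.0800  stride 1/|dx|=1.1547 1/|dy|=2.0000
    cross x-line → (2,4), t=0.6351
    cross y-line → (2,5), t=1.0800 (wall)
  → r_2 = 1.0800
beam 3: φ=45°, α=75°
  d=(0.2588,0.9659)  start (1,4)  tX=2.1250 tY=0.5590  stride 1/|dx|=3.8637 1/|dy|=1.0353
    cross y-line → (1,5), t=0.5590 (wall)
  → r_3 = 0.5590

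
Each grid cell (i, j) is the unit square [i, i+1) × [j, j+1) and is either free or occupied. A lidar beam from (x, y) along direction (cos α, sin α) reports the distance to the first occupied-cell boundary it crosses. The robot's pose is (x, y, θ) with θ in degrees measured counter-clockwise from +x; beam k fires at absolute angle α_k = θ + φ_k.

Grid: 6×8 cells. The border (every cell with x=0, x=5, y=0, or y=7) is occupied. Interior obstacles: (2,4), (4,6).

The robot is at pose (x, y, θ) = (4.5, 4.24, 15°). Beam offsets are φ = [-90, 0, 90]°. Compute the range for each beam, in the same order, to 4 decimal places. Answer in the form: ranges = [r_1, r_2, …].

ranges = [1.9319, 0.5176, 1.8221]

beam 1: φ=-90°, α=285°
  direction (0.2588, -0.9659); cell (4,4); t to first gridline: x 1.9319, y 0.2485 (then +3.8637 / +1.0353)
    (4,3) via y @ 0.2485
    (4,2) via y @ 1.2837
    (5,2) via x @ 1.9319  # hit
  → r_1 = 1.9319
beam 2: φ=0°, α=15°
  direction (0.9659, 0.2588); cell (4,4); t to first gridline: x 0.5176, y 2.9364 (then +1.0353 / +3.8637)
    (5,4) via x @ 0.5176  # hit
  → r_2 = 0.5176
beam 3: φ=90°, α=105°
  direction (-0.2588, 0.9659); cell (4,4); t to first gridline: x 1.9319, y 0.7868 (then +3.8637 / +1.0353)
    (4,5) via y @ 0.7868
    (4,6) via y @ 1.8221  # hit
  → r_3 = 1.8221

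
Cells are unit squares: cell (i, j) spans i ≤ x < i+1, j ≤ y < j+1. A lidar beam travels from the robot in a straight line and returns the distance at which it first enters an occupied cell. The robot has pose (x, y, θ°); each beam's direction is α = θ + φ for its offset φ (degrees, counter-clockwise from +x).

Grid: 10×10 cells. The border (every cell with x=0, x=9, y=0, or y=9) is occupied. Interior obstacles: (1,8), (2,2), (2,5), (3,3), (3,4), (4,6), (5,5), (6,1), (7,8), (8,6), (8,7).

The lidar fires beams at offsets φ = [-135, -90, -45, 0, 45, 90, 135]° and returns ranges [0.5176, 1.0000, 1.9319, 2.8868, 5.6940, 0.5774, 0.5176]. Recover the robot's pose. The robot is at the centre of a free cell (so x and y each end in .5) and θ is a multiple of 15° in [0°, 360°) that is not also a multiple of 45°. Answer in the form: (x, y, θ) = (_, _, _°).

(x, y, θ) = (1.5, 7.5, 330°)

Enumerate (i+0.5, j+0.5, θ) over the 53 free cells and 16 admissible headings. For each, cast all 7 beams and compare to the given ranges.
  (5.5, 2.5, 165°): beam 1 = 4.0415 ≠ 0.5176 ✗
  (3.5, 2.5, 15°): beam 1 = 1.7321 ≠ 0.5176 ✗
  (6.5, 7.5, 210°): beam 1 = 1.5529 ≠ 0.5176 ✗
  …
  (1.5, 7.5, 330°): r_1=0.5176, r_2=1.0000, r_3=1.9319, r_4=2.8868, r_5=5.6940, r_6=0.5774, r_7=0.5176 — all match ✓
Unique over the lattice → pose = (1.5, 7.5, 330°).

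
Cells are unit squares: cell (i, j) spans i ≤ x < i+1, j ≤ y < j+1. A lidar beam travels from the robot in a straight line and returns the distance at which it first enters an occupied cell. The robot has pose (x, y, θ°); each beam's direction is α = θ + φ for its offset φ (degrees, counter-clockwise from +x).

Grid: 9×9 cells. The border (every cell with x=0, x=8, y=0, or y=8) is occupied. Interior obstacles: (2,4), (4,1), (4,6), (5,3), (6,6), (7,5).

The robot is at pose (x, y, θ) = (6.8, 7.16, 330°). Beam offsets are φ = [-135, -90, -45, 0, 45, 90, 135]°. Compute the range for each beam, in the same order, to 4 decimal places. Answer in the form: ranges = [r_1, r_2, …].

ranges = [0.6182, 0.1848, 0.1656, 1.3856, 1.2423, 0.9699, 0.8696]

beam 1: φ=-135°, α=195°
  direction (-0.9659, -0.2588); cell (6,7); t to first gridline: x 0.8282, y 0.6182 (then +1.0353 / +3.8637)
    (6,6) via y @ 0.6182  # hit
  → r_1 = 0.6182
beam 2: φ=-90°, α=240°
  direction (-0.5000, -0.8660); cell (6,7); t to first gridline: x 1.6000, y 0.1848 (then +2.0000 / +1.1547)
    (6,6) via y @ 0.1848  # hit
  → r_2 = 0.1848
beam 3: φ=-45°, α=285°
  direction (0.2588, -0.9659); cell (6,7); t to first gridline: x 0.7727, y 0.1656 (then +3.8637 / +1.0353)
    (6,6) via y @ 0.1656  # hit
  → r_3 = 0.1656
beam 4: φ=0°, α=330°
  direction (0.8660, -0.5000); cell (6,7); t to first gridline: x 0.2309, y 0.3200 (then +1.1547 / +2.0000)
    (7,7) via x @ 0.2309
    (7,6) via y @ 0.3200
    (8,6) via x @ 1.3856  # hit
  → r_4 = 1.3856
beam 5: φ=45°, α=15°
  direction (0.9659, 0.2588); cell (6,7); t to first gridline: x 0.2071, y 3.2455 (then +1.0353 / +3.8637)
    (7,7) via x @ 0.2071
    (8,7) via x @ 1.2423  # hit
  → r_5 = 1.2423
beam 6: φ=90°, α=60°
  direction (0.5000, 0.8660); cell (6,7); t to first gridline: x 0.4000, y 0.9699 (then +2.0000 / +1.1547)
    (7,7) via x @ 0.4000
    (7,8) via y @ 0.9699  # hit
  → r_6 = 0.9699
beam 7: φ=135°, α=105°
  direction (-0.2588, 0.9659); cell (6,7); t to first gridline: x 3.0910, y 0.8696 (then +3.8637 / +1.0353)
    (6,8) via y @ 0.8696  # hit
  → r_7 = 0.8696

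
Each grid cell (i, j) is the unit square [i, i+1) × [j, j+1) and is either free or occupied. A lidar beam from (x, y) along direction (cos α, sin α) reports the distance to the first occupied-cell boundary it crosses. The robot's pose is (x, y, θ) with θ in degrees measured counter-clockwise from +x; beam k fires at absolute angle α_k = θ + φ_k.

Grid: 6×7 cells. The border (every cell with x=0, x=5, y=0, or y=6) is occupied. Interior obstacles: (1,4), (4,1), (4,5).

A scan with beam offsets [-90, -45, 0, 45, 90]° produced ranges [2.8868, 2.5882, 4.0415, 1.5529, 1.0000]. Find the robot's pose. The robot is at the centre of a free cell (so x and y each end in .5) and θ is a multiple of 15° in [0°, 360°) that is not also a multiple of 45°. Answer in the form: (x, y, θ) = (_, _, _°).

Enumerate (i+0.5, j+0.5, θ) over the 17 free cells and 16 admissible headings. For each, cast all 5 beams and compare to the given ranges.
  (3.5, 4.5, 255°): beam 1 = 1.5529 ≠ 2.8868 ✗
  (3.5, 5.5, 285°): beam 1 = 1.9319 ≠ 2.8868 ✗
  (1.5, 5.5, 240°): beam 1 = 0.5774 ≠ 2.8868 ✗
  (3.5, 1.5, 210°): beam 1 = 3.0000 ≠ 2.8868 ✗
  …
  (4.5, 3.5, 210°): r_1=2.8868, r_2=2.5882, r_3=4.0415, r_4=1.5529, r_5=1.0000 — all match ✓
Only this pose fits every beam.

(x, y, θ) = (4.5, 3.5, 210°)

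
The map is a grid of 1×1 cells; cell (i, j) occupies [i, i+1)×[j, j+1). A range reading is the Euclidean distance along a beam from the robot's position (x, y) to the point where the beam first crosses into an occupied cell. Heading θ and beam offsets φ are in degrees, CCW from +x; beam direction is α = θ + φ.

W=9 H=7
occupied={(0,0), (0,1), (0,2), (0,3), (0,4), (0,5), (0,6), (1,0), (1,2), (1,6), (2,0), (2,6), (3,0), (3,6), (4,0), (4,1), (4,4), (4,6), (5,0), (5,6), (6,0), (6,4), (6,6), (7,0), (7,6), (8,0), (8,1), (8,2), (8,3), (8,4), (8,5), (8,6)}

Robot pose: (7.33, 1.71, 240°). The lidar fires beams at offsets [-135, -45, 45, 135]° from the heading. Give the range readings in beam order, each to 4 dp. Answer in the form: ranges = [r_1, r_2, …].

beam 1: φ=-135°, α=105°
  dir = (cos 105°, sin 105°) = (-0.2588, 0.9659); from cell (7,1)
  next x-line at t=1.2750, next y-line at t=0.3002; Δt_x=3.8637, Δt_y=1.0353
    y: enter (7,2) at t=0.3002
    x: enter (6,2) at t=1.2750
    y: enter (6,3) at t=1.3355
    y: enter (6,4) at t=2.3708 ← occupied
  → r_1 = 2.3708
beam 2: φ=-45°, α=195°
  dir = (cos 195°, sin 195°) = (-0.9659, -0.2588); from cell (7,1)
  next x-line at t=0.3416, next y-line at t=2.7432; Δt_x=1.0353, Δt_y=3.8637
    x: enter (6,1) at t=0.3416
    x: enter (5,1) at t=1.3769
    x: enter (4,1) at t=2.4122 ← occupied
  → r_2 = 2.4122
beam 3: φ=45°, α=285°
  dir = (cos 285°, sin 285°) = (0.2588, -0.9659); from cell (7,1)
  next x-line at t=2.5887, next y-line at t=0.7350; Δt_x=3.8637, Δt_y=1.0353
    y: enter (7,0) at t=0.7350 ← occupied
  → r_3 = 0.7350
beam 4: φ=135°, α=15°
  dir = (cos 15°, sin 15°) = (0.9659, 0.2588); from cell (7,1)
  next x-line at t=0.6936, next y-line at t=1.1205; Δt_x=1.0353, Δt_y=3.8637
    x: enter (8,1) at t=0.6936 ← occupied
  → r_4 = 0.6936

ranges = [2.3708, 2.4122, 0.7350, 0.6936]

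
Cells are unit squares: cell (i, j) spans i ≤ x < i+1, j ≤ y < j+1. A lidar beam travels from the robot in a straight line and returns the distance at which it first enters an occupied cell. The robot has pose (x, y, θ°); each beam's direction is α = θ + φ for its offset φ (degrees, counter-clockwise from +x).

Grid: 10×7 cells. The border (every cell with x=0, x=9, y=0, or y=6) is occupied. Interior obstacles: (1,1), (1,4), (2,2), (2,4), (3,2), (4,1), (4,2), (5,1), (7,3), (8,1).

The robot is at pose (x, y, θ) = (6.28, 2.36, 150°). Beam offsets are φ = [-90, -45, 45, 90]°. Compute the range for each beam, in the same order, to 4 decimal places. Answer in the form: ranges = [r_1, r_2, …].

ranges = [1.4400, 3.7684, 1.3252, 0.5600]

beam 1: φ=-90°, α=60°
  direction (0.5000, 0.8660); cell (6,2); t to first gridline: x 1.4400, y 0.7390 (then +2.0000 / +1.1547)
    (6,3) via y @ 0.7390
    (7,3) via x @ 1.4400  # hit
  → r_1 = 1.4400
beam 2: φ=-45°, α=105°
  direction (-0.2588, 0.9659); cell (6,2); t to first gridline: x 1.0818, y 0.6626 (then +3.8637 / +1.0353)
    (6,3) via y @ 0.6626
    (5,3) via x @ 1.0818
    (5,4) via y @ 1.6979
    (5,5) via y @ 2.7331
    (5,6) via y @ 3.7684  # hit
  → r_2 = 3.7684
beam 3: φ=45°, α=195°
  direction (-0.9659, -0.2588); cell (6,2); t to first gridline: x 0.2899, y 1.3909 (then +1.0353 / +3.8637)
    (5,2) via x @ 0.2899
    (4,2) via x @ 1.3252  # hit
  → r_3 = 1.3252
beam 4: φ=90°, α=240°
  direction (-0.5000, -0.8660); cell (6,2); t to first gridline: x 0.5600, y 0.4157 (then +2.0000 / +1.1547)
    (6,1) via y @ 0.4157
    (5,1) via x @ 0.5600  # hit
  → r_4 = 0.5600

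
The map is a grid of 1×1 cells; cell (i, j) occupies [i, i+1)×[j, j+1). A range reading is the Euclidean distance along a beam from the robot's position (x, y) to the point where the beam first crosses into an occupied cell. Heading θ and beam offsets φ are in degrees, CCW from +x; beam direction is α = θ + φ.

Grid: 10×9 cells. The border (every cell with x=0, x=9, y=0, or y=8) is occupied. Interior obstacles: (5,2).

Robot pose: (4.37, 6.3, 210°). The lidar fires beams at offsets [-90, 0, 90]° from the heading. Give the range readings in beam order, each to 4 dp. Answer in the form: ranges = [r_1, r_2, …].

ranges = [1.9630, 3.8913, 6.1199]

beam 1: φ=-90°, α=120°
  dir = (cos 120°, sin 120°) = (-0.5000, 0.8660); from cell (4,6)
  next x-line at t=0.7400, next y-line at t=0.8083; Δt_x=2.0000, Δt_y=1.1547
    x: enter (3,6) at t=0.7400
    y: enter (3,7) at t=0.8083
    y: enter (3,8) at t=1.9630 ← occupied
  → r_1 = 1.9630
beam 2: φ=0°, α=210°
  dir = (cos 210°, sin 210°) = (-0.8660, -0.5000); from cell (4,6)
  next x-line at t=0.4272, next y-line at t=0.6000; Δt_x=1.1547, Δt_y=2.0000
    x: enter (3,6) at t=0.4272
    y: enter (3,5) at t=0.6000
    x: enter (2,5) at t=1.5819
    y: enter (2,4) at t=2.6000
    x: enter (1,4) at t=2.7366
    x: enter (0,4) at t=3.8913 ← occupied
  → r_2 = 3.8913
beam 3: φ=90°, α=300°
  dir = (cos 300°, sin 300°) = (0.5000, -0.8660); from cell (4,6)
  next x-line at t=1.2600, next y-line at t=0.3464; Δt_x=2.0000, Δt_y=1.1547
    y: enter (4,5) at t=0.3464
    x: enter (5,5) at t=1.2600
    y: enter (5,4) at t=1.5011
    y: enter (5,3) at t=2.6558
    x: enter (6,3) at t=3.2600
    y: enter (6,2) at t=3.8105
    y: enter (6,1) at t=4.9652
    x: enter (7,1) at t=5.2600
    y: enter (7,0) at t=6.1199 ← occupied
  → r_3 = 6.1199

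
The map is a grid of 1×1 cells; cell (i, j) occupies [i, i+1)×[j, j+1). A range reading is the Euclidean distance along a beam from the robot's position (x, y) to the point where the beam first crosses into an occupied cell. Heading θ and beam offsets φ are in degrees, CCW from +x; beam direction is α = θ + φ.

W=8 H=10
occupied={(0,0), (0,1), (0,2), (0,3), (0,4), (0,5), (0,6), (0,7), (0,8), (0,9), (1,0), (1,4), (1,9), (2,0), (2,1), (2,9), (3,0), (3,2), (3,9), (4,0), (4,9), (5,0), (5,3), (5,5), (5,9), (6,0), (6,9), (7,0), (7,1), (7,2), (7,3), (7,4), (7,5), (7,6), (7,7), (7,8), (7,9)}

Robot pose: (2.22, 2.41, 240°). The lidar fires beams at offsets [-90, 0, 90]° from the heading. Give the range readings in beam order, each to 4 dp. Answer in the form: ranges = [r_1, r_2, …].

ranges = [1.4087, 1.6281, 0.8200]

beam 1: φ=-90°, α=150°
  cosα=-0.8660 sinα=0.5000 | (2,2) | tMaxX 0.2540 tMaxY 1.1800 | tΔX 1.1547 tΔY 2.0000
    t=0.2540 [x] (1,2)
    t=1.1800 [y] (1,3)
    t=1.4087 [x] (0,3) — stop
  → r_1 = 1.4087
beam 2: φ=0°, α=240°
  cosα=-0.5000 sinα=-0.8660 | (2,2) | tMaxX 0.4400 tMaxY 0.4734 | tΔX 2.0000 tΔY 1.1547
    t=0.4400 [x] (1,2)
    t=0.4734 [y] (1,1)
    t=1.6281 [y] (1,0) — stop
  → r_2 = 1.6281
beam 3: φ=90°, α=330°
  cosα=0.8660 sinα=-0.5000 | (2,2) | tMaxX 0.9007 tMaxY 0.8200 | tΔX 1.1547 tΔY 2.0000
    t=0.8200 [y] (2,1) — stop
  → r_3 = 0.8200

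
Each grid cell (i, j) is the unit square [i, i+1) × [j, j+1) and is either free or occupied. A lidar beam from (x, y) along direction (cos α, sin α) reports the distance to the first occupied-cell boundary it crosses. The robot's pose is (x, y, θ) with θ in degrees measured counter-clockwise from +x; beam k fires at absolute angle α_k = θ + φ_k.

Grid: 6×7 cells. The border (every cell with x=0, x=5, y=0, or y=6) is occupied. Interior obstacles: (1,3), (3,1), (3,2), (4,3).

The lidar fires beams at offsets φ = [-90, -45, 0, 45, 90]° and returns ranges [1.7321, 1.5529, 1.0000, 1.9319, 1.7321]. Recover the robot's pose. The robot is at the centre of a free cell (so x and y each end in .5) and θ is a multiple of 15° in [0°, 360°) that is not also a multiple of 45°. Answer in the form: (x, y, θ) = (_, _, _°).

(x, y, θ) = (2.5, 4.5, 240°)

The pose lattice has 16·16 = 256 candidates. Test each by forward raycasting.
  (2.5, 3.5, 330°): beam 1 = 2.8868 ≠ 1.7321 ✗
  (4.5, 1.5, 240°): beam 1 = 0.5774 ≠ 1.7321 ✗
  (2.5, 4.5, 285°): beam 1 = 1.5529 ≠ 1.7321 ✗
  (1.5, 4.5, 60°): beam 1 = 2.8868 ≠ 1.7321 ✗
  …
  (2.5, 4.5, 240°): r_1=1.7321, r_2=1.5529, r_3=1.0000, r_4=1.9319, r_5=1.7321 — all match ✓
No second candidate reproduces the full scan.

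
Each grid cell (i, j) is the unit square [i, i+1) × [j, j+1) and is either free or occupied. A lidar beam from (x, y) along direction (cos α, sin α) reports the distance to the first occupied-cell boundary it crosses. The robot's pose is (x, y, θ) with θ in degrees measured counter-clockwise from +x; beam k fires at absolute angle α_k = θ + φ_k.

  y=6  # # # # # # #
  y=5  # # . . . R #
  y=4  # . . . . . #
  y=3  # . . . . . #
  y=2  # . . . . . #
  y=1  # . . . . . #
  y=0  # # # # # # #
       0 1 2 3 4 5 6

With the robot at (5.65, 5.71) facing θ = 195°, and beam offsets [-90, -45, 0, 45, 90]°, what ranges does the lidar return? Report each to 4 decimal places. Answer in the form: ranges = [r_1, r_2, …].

beam 1: φ=-90°, α=105°
  dir = (cos 105°, sin 105°) = (-0.2588, 0.9659); from cell (5,5)
  next x-line at t=2.5114, next y-line at t=0.3002; Δt_x=3.8637, Δt_y=1.0353
    y: enter (5,6) at t=0.3002 ← occupied
  → r_1 = 0.3002
beam 2: φ=-45°, α=150°
  dir = (cos 150°, sin 150°) = (-0.8660, 0.5000); from cell (5,5)
  next x-line at t=0.7506, next y-line at t=0.5800; Δt_x=1.1547, Δt_y=2.0000
    y: enter (5,6) at t=0.5800 ← occupied
  → r_2 = 0.5800
beam 3: φ=0°, α=195°
  dir = (cos 195°, sin 195°) = (-0.9659, -0.2588); from cell (5,5)
  next x-line at t=0.6729, next y-line at t=2.7432; Δt_x=1.0353, Δt_y=3.8637
    x: enter (4,5) at t=0.6729
    x: enter (3,5) at t=1.7082
    y: enter (3,4) at t=2.7432
    x: enter (2,4) at t=2.7435
    x: enter (1,4) at t=3.7788
    x: enter (0,4) at t=4.8140 ← occupied
  → r_3 = 4.8140
beam 4: φ=45°, α=240°
  dir = (cos 240°, sin 240°) = (-0.5000, -0.8660); from cell (5,5)
  next x-line at t=1.3000, next y-line at t=0.8198; Δt_x=2.0000, Δt_y=1.1547
    y: enter (5,4) at t=0.8198
    x: enter (4,4) at t=1.3000
    y: enter (4,3) at t=1.9745
    y: enter (4,2) at t=3.1292
    x: enter (3,2) at t=3.3000
    y: enter (3,1) at t=4.2839
    x: enter (2,1) at t=5.3000
    y: enter (2,0) at t=5.4386 ← occupied
  → r_4 = 5.4386
beam 5: φ=90°, α=285°
  dir = (cos 285°, sin 285°) = (0.2588, -0.9659); from cell (5,5)
  next x-line at t=1.3523, next y-line at t=0.7350; Δt_x=3.8637, Δt_y=1.0353
    y: enter (5,4) at t=0.7350
    x: enter (6,4) at t=1.3523 ← occupied
  → r_5 = 1.3523

ranges = [0.3002, 0.5800, 4.8140, 5.4386, 1.3523]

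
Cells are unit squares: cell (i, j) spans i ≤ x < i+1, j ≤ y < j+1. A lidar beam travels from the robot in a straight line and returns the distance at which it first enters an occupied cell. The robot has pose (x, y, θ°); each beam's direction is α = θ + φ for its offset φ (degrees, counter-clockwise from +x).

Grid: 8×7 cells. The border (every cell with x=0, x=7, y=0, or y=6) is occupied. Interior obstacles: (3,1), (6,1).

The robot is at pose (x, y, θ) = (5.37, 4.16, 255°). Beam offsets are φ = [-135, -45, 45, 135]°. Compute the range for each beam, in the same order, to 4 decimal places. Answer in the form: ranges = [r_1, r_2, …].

ranges = [2.1246, 5.0460, 2.4942, 1.8822]

beam 1: φ=-135°, α=120°
  d=(-0.5000,0.8660)  start (5,4)  tX=0.7400 tY=0.9699  stride 1/|dx|=2.0000 1/|dy|=1.1547
    cross x-line → (4,4), t=0.7400
    cross y-line → (4,5), t=0.9699
    cross y-line → (4,6), t=2.1246 (wall)
  → r_1 = 2.1246
beam 2: φ=-45°, α=210°
  d=(-0.8660,-0.5000)  start (5,4)  tX=0.4272 tY=0.3200  stride 1/|dx|=1.1547 1/|dy|=2.0000
    cross y-line → (5,3), t=0.3200
    cross x-line → (4,3), t=0.4272
    cross x-line → (3,3), t=1.5819
    cross y-line → (3,2), t=2.3200
    cross x-line → (2,2), t=2.7366
    cross x-line → (1,2), t=3.8913
    cross y-line → (1,1), t=4.3200
    cross x-line → (0,1), t=5.0460 (wall)
  → r_2 = 5.0460
beam 3: φ=45°, α=300°
  d=(0.5000,-0.8660)  start (5,4)  tX=1.2600 tY=0.1848  stride 1/|dx|=2.0000 1/|dy|=1.1547
    cross y-line → (5,3), t=0.1848
    cross x-line → (6,3), t=1.2600
    cross y-line → (6,2), t=1.3395
    cross y-line → (6,1), t=2.4942 (wall)
  → r_3 = 2.4942
beam 4: φ=135°, α=30°
  d=(0.8660,0.5000)  start (5,4)  tX=0.7275 tY=1.6800  stride 1/|dx|=1.1547 1/|dy|=2.0000
    cross x-line → (6,4), t=0.7275
    cross y-line → (6,5), t=1.6800
    cross x-line → (7,5), t=1.8822 (wall)
  → r_4 = 1.8822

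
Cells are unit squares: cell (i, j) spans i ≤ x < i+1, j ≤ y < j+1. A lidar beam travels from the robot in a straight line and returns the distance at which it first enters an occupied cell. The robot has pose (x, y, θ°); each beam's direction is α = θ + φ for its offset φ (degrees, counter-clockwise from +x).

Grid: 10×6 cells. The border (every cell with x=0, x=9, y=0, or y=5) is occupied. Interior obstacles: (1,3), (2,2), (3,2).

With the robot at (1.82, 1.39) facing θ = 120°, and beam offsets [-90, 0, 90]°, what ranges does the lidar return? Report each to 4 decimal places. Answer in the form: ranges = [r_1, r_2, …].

beam 1: φ=-90°, α=30°
  cosα=0.8660 sinα=0.5000 | (1,1) | tMaxX 0.2078 tMaxY 1.2200 | tΔX 1.1547 tΔY 2.0000
    t=0.2078 [x] (2,1)
    t=1.2200 [y] (2,2) — stop
  → r_1 = 1.2200
beam 2: φ=0°, α=120°
  cosα=-0.5000 sinα=0.8660 | (1,1) | tMaxX 1.6400 tMaxY 0.7044 | tΔX 2.0000 tΔY 1.1547
    t=0.7044 [y] (1,2)
    t=1.6400 [x] (0,2) — stop
  → r_2 = 1.6400
beam 3: φ=90°, α=210°
  cosα=-0.8660 sinα=-0.5000 | (1,1) | tMaxX 0.9469 tMaxY 0.7800 | tΔX 1.1547 tΔY 2.0000
    t=0.7800 [y] (1,0) — stop
  → r_3 = 0.7800

ranges = [1.2200, 1.6400, 0.7800]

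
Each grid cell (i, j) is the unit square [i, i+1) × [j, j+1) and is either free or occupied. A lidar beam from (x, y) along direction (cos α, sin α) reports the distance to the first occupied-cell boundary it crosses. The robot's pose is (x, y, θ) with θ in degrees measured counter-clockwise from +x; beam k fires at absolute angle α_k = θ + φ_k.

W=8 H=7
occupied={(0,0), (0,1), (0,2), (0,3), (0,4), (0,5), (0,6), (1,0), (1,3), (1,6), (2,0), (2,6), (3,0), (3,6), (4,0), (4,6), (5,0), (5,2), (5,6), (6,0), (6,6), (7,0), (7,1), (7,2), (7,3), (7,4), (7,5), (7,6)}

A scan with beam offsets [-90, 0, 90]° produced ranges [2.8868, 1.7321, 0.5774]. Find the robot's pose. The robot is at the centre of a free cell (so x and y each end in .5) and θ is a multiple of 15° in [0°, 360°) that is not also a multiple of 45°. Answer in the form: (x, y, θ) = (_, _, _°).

(x, y, θ) = (4.5, 2.5, 240°)

Enumerate (i+0.5, j+0.5, θ) over the 28 free cells and 16 admissible headings. For each, cast all 3 beams and compare to the given ranges.
  (2.5, 5.5, 150°): beam 1 = 0.5774 ≠ 2.8868 ✗
  (1.5, 4.5, 60°): beam 1 = 4.0415 ≠ 2.8868 ✗
  (4.5, 5.5, 15°): beam 1 = 2.5882 ≠ 2.8868 ✗
  (4.5, 1.5, 75°): beam 1 = 1.9319 ≠ 2.8868 ✗
  …
  (4.5, 2.5, 240°): r_1=2.8868, r_2=1.7321, r_3=0.5774 — all match ✓
No second candidate reproduces the full scan.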